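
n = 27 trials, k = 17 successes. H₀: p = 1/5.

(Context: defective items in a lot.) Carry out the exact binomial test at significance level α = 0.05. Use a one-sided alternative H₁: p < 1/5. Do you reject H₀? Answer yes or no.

Exact binomial: n=27, k=17, p₀=1/5=0.2000
P(X≤17) from Σ C(n,i)·p₀^i·(1−p₀)^(n−i)
p-value (one-sided, H₁ less) = 1.00000
At α=0.05: p ≥ α → fail to reject H₀

reject H₀: no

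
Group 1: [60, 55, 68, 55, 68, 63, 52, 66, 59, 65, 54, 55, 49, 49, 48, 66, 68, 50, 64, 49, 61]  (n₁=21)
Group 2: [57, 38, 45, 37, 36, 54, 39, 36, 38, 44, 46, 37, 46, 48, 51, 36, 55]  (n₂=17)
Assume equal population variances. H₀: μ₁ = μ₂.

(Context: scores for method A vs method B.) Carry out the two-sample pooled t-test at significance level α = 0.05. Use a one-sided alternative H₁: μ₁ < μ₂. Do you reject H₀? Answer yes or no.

x̄₁=58.286, s₁=7.198, n₁=21
x̄₂=43.706, s₂=7.287, n₂=17
s_p² = [20·7.198² + 16·7.287²]/36 = 52.3838
SE = √(s_p²·(1/21+1/17)) = 2.3613
t = (58.286−43.706)/2.3613 = 6.1744
df = 36
p-value (one-sided, H₁ less) = 1.00000
At α=0.05: p ≥ α → fail to reject H₀

reject H₀: no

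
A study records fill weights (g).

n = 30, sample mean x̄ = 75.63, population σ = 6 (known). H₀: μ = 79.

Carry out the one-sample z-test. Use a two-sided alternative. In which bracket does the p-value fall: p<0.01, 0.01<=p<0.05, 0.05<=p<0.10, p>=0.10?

SE = σ/√n = 6/√30 = 1.0954
z = (x̄−μ₀)/SE = (75.63−79)/1.0954 = -3.0764
p-value (two-sided) = 0.00210
→ bracket: p<0.01

p-value bracket: p<0.01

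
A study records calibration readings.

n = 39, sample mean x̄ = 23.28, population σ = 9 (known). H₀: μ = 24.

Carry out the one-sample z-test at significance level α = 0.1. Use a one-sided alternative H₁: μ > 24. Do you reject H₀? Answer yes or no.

SE = σ/√n = 9/√39 = 1.4412
z = (x̄−μ₀)/SE = (23.28−24)/1.4412 = -0.4996
p-value (one-sided, H₁ greater) = 0.69132
At α=0.1: p ≥ α → fail to reject H₀

reject H₀: no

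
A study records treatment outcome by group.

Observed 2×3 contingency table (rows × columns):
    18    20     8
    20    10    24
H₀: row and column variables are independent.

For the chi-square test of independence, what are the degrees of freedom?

degrees of freedom = 2

df = (r−1)(c−1) = (2−1)·(3−1) = 2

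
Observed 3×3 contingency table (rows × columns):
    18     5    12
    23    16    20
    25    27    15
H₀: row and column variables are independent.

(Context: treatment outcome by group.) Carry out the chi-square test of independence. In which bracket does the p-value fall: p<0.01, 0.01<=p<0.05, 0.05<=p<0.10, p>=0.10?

p-value bracket: 0.05<=p<0.10

Row totals [35, 59, 67], col totals [66, 48, 47], n=161
χ² = (18−14.35)²/14.35 + (5−10.43)²/10.43 + (12−10.22)²/10.22 + (23−24.19)²/24.19 + (16−17.59)²/17.59 + (20−17.22)²/17.22 + (25−27.47)²/27.47 + (27−19.98)²/19.98 + (15−19.56)²/19.56 = 8.4753
df = 4
p-value (upper-tail) = 0.07564
→ bracket: 0.05<=p<0.10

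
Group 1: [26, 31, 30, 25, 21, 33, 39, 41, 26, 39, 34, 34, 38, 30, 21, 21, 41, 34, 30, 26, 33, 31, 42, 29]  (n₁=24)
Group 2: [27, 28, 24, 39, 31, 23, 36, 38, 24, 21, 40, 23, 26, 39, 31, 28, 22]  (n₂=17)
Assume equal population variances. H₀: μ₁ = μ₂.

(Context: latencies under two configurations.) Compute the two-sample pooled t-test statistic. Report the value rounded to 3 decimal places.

x̄₁=31.458, s₁=6.413, n₁=24
x̄₂=29.412, s₂=6.643, n₂=17
s_p² = [23·6.413² + 16·6.643²]/39 = 42.3609
SE = √(s_p²·(1/24+1/17)) = 2.0632
t = (31.458−29.412)/2.0632 = 0.9919
df = 39

test statistic = 0.992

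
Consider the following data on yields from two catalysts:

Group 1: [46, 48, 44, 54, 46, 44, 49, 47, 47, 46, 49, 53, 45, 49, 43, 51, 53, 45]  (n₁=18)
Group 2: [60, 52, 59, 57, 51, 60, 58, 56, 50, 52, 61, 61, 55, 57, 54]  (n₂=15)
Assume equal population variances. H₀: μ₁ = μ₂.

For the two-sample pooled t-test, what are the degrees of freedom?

df = n₁ + n₂ − 2 = 18 + 15 − 2 = 31

degrees of freedom = 31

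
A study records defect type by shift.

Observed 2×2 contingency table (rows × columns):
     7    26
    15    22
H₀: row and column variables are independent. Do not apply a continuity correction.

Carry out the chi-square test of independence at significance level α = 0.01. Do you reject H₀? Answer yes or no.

reject H₀: no

Row totals [33, 37], col totals [22, 48], n=70
χ² = (7−10.37)²/10.37 + (26−22.63)²/22.63 + (15−11.63)²/11.63 + (22−25.37)²/25.37 = 3.0237
df = 1
p-value (upper-tail) = 0.08205
At α=0.01: p ≥ α → fail to reject H₀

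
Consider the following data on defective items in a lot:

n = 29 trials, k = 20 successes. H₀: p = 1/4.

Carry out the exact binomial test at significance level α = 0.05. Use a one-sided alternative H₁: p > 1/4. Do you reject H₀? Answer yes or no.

reject H₀: yes

Exact binomial: n=29, k=20, p₀=1/4=0.2500
P(X≥20) from Σ C(n,i)·p₀^i·(1−p₀)^(n−i)
p-value (one-sided, H₁ greater) = 0.00000
At α=0.05: p < α → reject H₀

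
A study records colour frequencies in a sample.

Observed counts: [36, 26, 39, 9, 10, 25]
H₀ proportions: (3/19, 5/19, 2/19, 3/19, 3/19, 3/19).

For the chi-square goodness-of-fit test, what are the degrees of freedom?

df = k − 1 = 6 − 1 = 5

degrees of freedom = 5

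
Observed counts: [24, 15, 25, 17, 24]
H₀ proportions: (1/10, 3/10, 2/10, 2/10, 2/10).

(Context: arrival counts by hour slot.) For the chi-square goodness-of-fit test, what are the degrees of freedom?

df = k − 1 = 5 − 1 = 4

degrees of freedom = 4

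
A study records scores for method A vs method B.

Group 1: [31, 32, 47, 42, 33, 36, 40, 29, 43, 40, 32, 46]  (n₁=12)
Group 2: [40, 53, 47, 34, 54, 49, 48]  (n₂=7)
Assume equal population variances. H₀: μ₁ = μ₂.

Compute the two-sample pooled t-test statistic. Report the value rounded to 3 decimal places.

x̄₁=37.583, s₁=6.201, n₁=12
x̄₂=46.429, s₂=7.138, n₂=7
s_p² = [11·6.201² + 6·7.138²]/17 = 42.8606
SE = √(s_p²·(1/12+1/7)) = 3.1136
t = (37.583−46.429)/3.1136 = -2.8408
df = 17

test statistic = -2.841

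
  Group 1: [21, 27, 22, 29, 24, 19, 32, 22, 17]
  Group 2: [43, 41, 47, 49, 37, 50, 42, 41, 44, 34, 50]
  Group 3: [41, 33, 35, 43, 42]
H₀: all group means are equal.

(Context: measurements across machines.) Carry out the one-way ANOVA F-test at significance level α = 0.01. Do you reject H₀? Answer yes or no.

reject H₀: yes

Group means [23.67, 43.45, 38.80], grand mean 35.400
SSB = Σnᵢ(x̄ᵢ−x̄)² = 2010.473; SSW = ΣΣ(x−x̄ᵢ)² = 543.527
MSB = 2010.473/2 = 1005.2364; MSW = 543.527/22 = 24.7058
F = MSB/MSW = 40.6883
df = (2, 22)
p-value (upper-tail) = 0.00000
At α=0.01: p < α → reject H₀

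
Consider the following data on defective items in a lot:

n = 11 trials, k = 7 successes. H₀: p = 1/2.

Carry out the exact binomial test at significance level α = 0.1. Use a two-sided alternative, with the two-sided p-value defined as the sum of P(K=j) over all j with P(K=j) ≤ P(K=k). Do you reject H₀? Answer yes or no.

reject H₀: no

Exact binomial: n=11, k=7, p₀=1/2=0.5000
P(X=j) = C(n,j)·p₀^j·(1−p₀)^(n−j); p = Σ P(X=j) over j with P(X=j) ≤ P(X=7)
p-value (two-sided) = 0.54883
At α=0.1: p ≥ α → fail to reject H₀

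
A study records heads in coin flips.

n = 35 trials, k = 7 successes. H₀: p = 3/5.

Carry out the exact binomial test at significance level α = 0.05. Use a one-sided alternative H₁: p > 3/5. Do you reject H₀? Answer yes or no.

reject H₀: no

Exact binomial: n=35, k=7, p₀=3/5=0.6000
P(X≥7) from Σ C(n,i)·p₀^i·(1−p₀)^(n−i)
p-value (one-sided, H₁ greater) = 1.00000
At α=0.05: p ≥ α → fail to reject H₀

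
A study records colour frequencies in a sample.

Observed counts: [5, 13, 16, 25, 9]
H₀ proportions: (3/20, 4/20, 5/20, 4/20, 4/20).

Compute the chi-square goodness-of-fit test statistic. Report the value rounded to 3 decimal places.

n = 68; E_i = n·p_i = [10.20, 13.60, 17.00, 13.60, 13.60]
χ² = (5−10.20)²/10.20 + (13−13.60)²/13.60 + (16−17.00)²/17.00 + (25−13.60)²/13.60 + (9−13.60)²/13.60 = 13.8480
df = 4

test statistic = 13.848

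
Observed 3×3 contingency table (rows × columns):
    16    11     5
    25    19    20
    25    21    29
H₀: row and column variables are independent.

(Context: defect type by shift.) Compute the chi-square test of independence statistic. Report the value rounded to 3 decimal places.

Row totals [32, 64, 75], col totals [66, 51, 54], n=171
χ² = (16−12.35)²/12.35 + (11−9.54)²/9.54 + (5−10.11)²/10.11 + (25−24.70)²/24.70 + (19−19.09)²/19.09 + (20−20.21)²/20.21 + (25−28.95)²/28.95 + (21−22.37)²/22.37 + (29−23.68)²/23.68 = 5.7008
df = 4

test statistic = 5.701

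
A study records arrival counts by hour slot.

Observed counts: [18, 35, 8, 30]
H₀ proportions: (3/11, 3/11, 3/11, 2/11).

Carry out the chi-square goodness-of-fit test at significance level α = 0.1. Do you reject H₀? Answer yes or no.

n = 91; E_i = n·p_i = [24.82, 24.82, 24.82, 16.55]
χ² = (18−24.82)²/24.82 + (35−24.82)²/24.82 + (8−24.82)²/24.82 + (30−16.55)²/16.55 = 28.3883
df = 3
p-value (upper-tail) = 0.00000
At α=0.1: p < α → reject H₀

reject H₀: yes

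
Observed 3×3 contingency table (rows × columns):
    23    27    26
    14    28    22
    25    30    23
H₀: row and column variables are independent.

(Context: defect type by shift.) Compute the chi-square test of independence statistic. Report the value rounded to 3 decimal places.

Row totals [76, 64, 78], col totals [62, 85, 71], n=218
χ² = (23−21.61)²/21.61 + (27−29.63)²/29.63 + (26−24.75)²/24.75 + (14−18.20)²/18.20 + (28−24.95)²/24.95 + (22−20.84)²/20.84 + (25−22.18)²/22.18 + (30−30.41)²/30.41 + (23−25.40)²/25.40 = 2.3821
df = 4

test statistic = 2.382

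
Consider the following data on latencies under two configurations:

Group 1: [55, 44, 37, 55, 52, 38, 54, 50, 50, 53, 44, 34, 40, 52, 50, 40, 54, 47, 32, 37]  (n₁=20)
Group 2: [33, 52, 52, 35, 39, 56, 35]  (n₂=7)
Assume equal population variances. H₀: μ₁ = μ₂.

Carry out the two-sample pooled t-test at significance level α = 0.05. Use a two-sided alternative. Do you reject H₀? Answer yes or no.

x̄₁=45.900, s₁=7.629, n₁=20
x̄₂=43.143, s₂=9.788, n₂=7
s_p² = [19·7.629² + 6·9.788²]/25 = 67.2263
SE = √(s_p²·(1/20+1/7)) = 3.6007
t = (45.900−43.143)/3.6007 = 0.7657
df = 25
p-value (two-sided) = 0.45101
At α=0.05: p ≥ α → fail to reject H₀

reject H₀: no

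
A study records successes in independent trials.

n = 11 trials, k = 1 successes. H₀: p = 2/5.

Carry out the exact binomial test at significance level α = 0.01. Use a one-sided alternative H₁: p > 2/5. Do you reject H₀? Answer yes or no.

reject H₀: no

Exact binomial: n=11, k=1, p₀=2/5=0.4000
P(X≥1) from Σ C(n,i)·p₀^i·(1−p₀)^(n−i)
p-value (one-sided, H₁ greater) = 0.99637
At α=0.01: p ≥ α → fail to reject H₀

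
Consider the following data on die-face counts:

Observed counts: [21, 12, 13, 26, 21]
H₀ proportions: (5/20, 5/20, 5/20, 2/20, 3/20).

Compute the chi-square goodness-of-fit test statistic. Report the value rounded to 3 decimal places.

n = 93; E_i = n·p_i = [23.25, 23.25, 23.25, 9.30, 13.95]
χ² = (21−23.25)²/23.25 + (12−23.25)²/23.25 + (13−23.25)²/23.25 + (26−9.30)²/9.30 + (21−13.95)²/13.95 = 43.7312
df = 4

test statistic = 43.731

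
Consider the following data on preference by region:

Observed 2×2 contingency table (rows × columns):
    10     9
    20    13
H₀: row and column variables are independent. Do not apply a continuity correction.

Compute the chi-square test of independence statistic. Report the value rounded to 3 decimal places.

Row totals [19, 33], col totals [30, 22], n=52
χ² = (10−10.96)²/10.96 + (9−8.04)²/8.04 + (20−19.04)²/19.04 + (13−13.96)²/13.96 = 0.3141
df = 1

test statistic = 0.314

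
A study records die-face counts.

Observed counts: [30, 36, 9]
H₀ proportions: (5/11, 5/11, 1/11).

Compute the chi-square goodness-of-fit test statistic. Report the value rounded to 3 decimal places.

test statistic = 1.296

n = 75; E_i = n·p_i = [34.09, 34.09, 6.82]
χ² = (30−34.09)²/34.09 + (36−34.09)²/34.09 + (9−6.82)²/6.82 = 1.2960
df = 2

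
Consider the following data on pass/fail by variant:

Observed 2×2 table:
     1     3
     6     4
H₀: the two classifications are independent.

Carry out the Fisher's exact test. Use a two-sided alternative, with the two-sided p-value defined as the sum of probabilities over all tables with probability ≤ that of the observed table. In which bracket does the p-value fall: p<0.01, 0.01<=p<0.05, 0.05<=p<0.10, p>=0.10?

Margins: r₁=4, r₂=10, c₁=7, c₂=7, n=14
p_obs = C(4,1)·C(10,6)/C(14,7); sum pmf over tables with pmf ≤ p_obs
p-value (two-sided) = 0.55944
→ bracket: p>=0.10

p-value bracket: p>=0.10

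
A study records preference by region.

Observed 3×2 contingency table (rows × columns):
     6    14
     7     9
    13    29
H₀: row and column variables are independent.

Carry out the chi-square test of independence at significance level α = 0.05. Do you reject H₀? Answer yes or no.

reject H₀: no

Row totals [20, 16, 42], col totals [26, 52], n=78
χ² = (6−6.67)²/6.67 + (14−13.33)²/13.33 + (7−5.33)²/5.33 + (9−10.67)²/10.67 + (13−14.00)²/14.00 + (29−28.00)²/28.00 = 0.9884
df = 2
p-value (upper-tail) = 0.61006
At α=0.05: p ≥ α → fail to reject H₀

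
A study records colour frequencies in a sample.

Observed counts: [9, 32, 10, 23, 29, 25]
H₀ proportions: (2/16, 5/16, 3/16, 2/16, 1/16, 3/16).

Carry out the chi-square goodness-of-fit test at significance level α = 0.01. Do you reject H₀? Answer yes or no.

reject H₀: yes

n = 128; E_i = n·p_i = [16.00, 40.00, 24.00, 16.00, 8.00, 24.00]
χ² = (9−16.00)²/16.00 + (32−40.00)²/40.00 + (10−24.00)²/24.00 + (23−16.00)²/16.00 + (29−8.00)²/8.00 + (25−24.00)²/24.00 = 71.0583
df = 5
p-value (upper-tail) = 0.00000
At α=0.01: p < α → reject H₀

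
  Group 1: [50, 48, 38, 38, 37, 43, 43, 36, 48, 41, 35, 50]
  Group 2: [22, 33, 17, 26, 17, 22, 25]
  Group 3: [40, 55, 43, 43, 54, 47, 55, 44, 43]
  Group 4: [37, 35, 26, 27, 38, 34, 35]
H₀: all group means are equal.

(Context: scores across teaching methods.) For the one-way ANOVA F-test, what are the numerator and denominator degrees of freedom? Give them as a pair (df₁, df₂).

k = 4 groups, N = 35 total
df = (k−1, N−k) = (4−1, 35−4) = (3, 31)

degrees of freedom = [3, 31]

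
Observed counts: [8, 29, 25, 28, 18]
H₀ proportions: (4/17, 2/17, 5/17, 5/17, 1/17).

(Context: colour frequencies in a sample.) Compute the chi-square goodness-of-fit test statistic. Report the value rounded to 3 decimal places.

n = 108; E_i = n·p_i = [25.41, 12.71, 31.76, 31.76, 6.35]
χ² = (8−25.41)²/25.41 + (29−12.71)²/12.71 + (25−31.76)²/31.76 + (28−31.76)²/31.76 + (18−6.35)²/6.35 = 56.0657
df = 4

test statistic = 56.066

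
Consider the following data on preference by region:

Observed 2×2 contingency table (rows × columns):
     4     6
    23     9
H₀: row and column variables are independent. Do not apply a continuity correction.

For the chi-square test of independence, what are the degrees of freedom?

df = (r−1)(c−1) = (2−1)·(2−1) = 1

degrees of freedom = 1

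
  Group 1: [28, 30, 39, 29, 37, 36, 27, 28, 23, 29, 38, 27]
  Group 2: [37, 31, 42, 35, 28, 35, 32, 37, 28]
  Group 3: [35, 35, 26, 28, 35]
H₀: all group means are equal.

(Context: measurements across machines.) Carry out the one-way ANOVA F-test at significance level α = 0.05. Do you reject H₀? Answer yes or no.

reject H₀: no

Group means [30.92, 33.89, 31.80], grand mean 32.115
SSB = Σnᵢ(x̄ᵢ−x̄)² = 46.048; SSW = ΣΣ(x−x̄ᵢ)² = 544.606
MSB = 46.048/2 = 23.0241; MSW = 544.606/23 = 23.6785
F = MSB/MSW = 0.9724
df = (2, 23)
p-value (upper-tail) = 0.39320
At α=0.05: p ≥ α → fail to reject H₀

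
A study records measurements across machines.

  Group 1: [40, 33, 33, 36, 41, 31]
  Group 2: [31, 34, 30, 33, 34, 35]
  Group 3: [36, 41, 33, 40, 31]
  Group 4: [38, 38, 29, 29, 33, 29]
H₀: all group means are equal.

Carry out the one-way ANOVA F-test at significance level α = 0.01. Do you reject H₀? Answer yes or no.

Group means [35.67, 32.83, 36.20, 32.67], grand mean 34.261
SSB = Σnᵢ(x̄ᵢ−x̄)² = 58.135; SSW = ΣΣ(x−x̄ᵢ)² = 274.300
MSB = 58.135/3 = 19.3783; MSW = 274.300/19 = 14.4368
F = MSB/MSW = 1.3423
df = (3, 19)
p-value (upper-tail) = 0.29038
At α=0.01: p ≥ α → fail to reject H₀

reject H₀: no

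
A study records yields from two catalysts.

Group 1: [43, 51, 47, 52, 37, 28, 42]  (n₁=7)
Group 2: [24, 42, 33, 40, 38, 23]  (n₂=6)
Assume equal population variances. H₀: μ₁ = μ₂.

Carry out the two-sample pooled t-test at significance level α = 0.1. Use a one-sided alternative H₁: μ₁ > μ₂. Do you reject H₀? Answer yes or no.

reject H₀: yes

x̄₁=42.857, s₁=8.395, n₁=7
x̄₂=33.333, s₂=8.189, n₂=6
s_p² = [6·8.395² + 5·8.189²]/11 = 68.9264
SE = √(s_p²·(1/7+1/6)) = 4.6189
t = (42.857−33.333)/4.6189 = 2.0619
df = 11
p-value (one-sided, H₁ greater) = 0.03183
At α=0.1: p < α → reject H₀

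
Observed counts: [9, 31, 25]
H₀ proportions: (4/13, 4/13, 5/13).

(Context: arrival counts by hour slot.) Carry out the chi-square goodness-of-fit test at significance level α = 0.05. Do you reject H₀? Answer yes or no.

reject H₀: yes

n = 65; E_i = n·p_i = [20.00, 20.00, 25.00]
χ² = (9−20.00)²/20.00 + (31−20.00)²/20.00 + (25−25.00)²/25.00 = 12.1000
df = 2
p-value (upper-tail) = 0.00236
At α=0.05: p < α → reject H₀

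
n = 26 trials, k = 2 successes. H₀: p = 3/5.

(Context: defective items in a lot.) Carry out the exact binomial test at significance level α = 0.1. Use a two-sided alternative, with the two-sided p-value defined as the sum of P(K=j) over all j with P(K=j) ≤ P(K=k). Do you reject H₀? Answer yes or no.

Exact binomial: n=26, k=2, p₀=3/5=0.6000
P(X=j) = C(n,j)·p₀^j·(1−p₀)^(n−j); p = Σ P(X=j) over j with P(X=j) ≤ P(X=2)
p-value (two-sided) = 0.00000
At α=0.1: p < α → reject H₀

reject H₀: yes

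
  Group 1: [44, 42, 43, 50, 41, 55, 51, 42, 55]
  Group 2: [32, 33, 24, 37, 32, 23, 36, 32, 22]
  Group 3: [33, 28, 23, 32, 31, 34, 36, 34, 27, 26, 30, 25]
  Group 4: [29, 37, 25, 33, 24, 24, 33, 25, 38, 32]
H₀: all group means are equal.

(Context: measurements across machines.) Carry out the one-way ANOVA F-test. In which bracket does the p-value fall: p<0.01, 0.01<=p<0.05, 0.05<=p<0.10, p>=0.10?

Group means [47.00, 30.11, 29.92, 30.00], grand mean 33.825
SSB = Σnᵢ(x̄ᵢ−x̄)² = 2015.969; SSW = ΣΣ(x−x̄ᵢ)² = 961.806
MSB = 2015.969/3 = 671.9898; MSW = 961.806/36 = 26.7168
F = MSB/MSW = 25.1523
df = (3, 36)
p-value (upper-tail) = 0.00000
→ bracket: p<0.01

p-value bracket: p<0.01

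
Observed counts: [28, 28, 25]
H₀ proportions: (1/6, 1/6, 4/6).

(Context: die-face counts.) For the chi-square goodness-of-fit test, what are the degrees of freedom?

degrees of freedom = 2

df = k − 1 = 3 − 1 = 2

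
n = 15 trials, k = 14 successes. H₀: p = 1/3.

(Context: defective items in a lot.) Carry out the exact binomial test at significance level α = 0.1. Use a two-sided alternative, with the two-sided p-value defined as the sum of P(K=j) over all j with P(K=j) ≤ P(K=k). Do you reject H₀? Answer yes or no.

Exact binomial: n=15, k=14, p₀=1/3=0.3333
P(X=j) = C(n,j)·p₀^j·(1−p₀)^(n−j); p = Σ P(X=j) over j with P(X=j) ≤ P(X=14)
p-value (two-sided) = 0.00000
At α=0.1: p < α → reject H₀

reject H₀: yes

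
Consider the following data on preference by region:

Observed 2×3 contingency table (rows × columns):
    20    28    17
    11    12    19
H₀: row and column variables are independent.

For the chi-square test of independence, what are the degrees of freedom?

df = (r−1)(c−1) = (2−1)·(3−1) = 2

degrees of freedom = 2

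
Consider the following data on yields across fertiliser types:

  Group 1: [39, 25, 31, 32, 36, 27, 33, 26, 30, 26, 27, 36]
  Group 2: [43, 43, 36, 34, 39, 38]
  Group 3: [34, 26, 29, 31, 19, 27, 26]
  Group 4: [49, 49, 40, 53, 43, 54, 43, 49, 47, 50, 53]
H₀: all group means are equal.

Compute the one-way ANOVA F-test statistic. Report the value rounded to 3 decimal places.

test statistic = 41.616

Group means [30.67, 38.83, 27.43, 48.18], grand mean 36.750
SSB = Σnᵢ(x̄ᵢ−x̄)² = 2515.899; SSW = ΣΣ(x−x̄ᵢ)² = 644.851
MSB = 2515.899/3 = 838.6331; MSW = 644.851/32 = 20.1516
F = MSB/MSW = 41.6162
df = (3, 32)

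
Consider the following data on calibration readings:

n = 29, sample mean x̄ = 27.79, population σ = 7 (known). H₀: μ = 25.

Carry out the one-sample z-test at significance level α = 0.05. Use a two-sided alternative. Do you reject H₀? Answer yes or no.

SE = σ/√n = 7/√29 = 1.2999
z = (x̄−μ₀)/SE = (27.79−25)/1.2999 = 2.1464
p-value (two-sided) = 0.03184
At α=0.05: p < α → reject H₀

reject H₀: yes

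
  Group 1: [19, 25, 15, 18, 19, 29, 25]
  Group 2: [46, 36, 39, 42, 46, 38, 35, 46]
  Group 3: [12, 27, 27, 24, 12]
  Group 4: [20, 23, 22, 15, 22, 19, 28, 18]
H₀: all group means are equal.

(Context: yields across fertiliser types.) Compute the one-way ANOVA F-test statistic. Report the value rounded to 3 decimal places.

Group means [21.43, 41.00, 20.40, 20.88], grand mean 26.679
SSB = Σnᵢ(x̄ᵢ−x̄)² = 2300.318; SSW = ΣΣ(x−x̄ᵢ)² = 643.789
MSB = 2300.318/3 = 766.7726; MSW = 643.789/24 = 26.8246
F = MSB/MSW = 28.5847
df = (3, 24)

test statistic = 28.585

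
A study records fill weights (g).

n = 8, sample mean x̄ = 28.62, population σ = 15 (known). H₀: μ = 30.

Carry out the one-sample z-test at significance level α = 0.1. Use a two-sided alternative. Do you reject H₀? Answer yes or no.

SE = σ/√n = 15/√8 = 5.3033
z = (x̄−μ₀)/SE = (28.62−30)/5.3033 = -0.2602
p-value (two-sided) = 0.79470
At α=0.1: p ≥ α → fail to reject H₀

reject H₀: no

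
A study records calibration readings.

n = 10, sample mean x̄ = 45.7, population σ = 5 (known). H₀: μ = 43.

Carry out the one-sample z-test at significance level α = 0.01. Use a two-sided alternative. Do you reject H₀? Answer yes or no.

reject H₀: no

SE = σ/√n = 5/√10 = 1.5811
z = (x̄−μ₀)/SE = (45.7−43)/1.5811 = 1.7076
p-value (two-sided) = 0.08771
At α=0.01: p ≥ α → fail to reject H₀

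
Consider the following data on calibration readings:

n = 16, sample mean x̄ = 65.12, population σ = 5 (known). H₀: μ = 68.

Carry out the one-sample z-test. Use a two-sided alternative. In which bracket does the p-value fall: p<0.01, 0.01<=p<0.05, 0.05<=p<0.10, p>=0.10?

p-value bracket: 0.01<=p<0.05

SE = σ/√n = 5/√16 = 1.2500
z = (x̄−μ₀)/SE = (65.12−68)/1.2500 = -2.3040
p-value (two-sided) = 0.02122
→ bracket: 0.01<=p<0.05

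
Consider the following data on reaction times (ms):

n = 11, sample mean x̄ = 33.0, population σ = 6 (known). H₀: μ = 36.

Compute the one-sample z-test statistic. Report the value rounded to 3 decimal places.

test statistic = -1.658

SE = σ/√n = 6/√11 = 1.8091
z = (x̄−μ₀)/SE = (33.0−36)/1.8091 = -1.6583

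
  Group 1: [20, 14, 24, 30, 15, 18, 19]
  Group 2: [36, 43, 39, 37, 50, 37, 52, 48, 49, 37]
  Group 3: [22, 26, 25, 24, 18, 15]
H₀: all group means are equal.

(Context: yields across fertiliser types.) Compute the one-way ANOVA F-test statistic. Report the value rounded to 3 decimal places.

Group means [20.00, 42.80, 21.67], grand mean 30.348
SSB = Σnᵢ(x̄ᵢ−x̄)² = 2752.284; SSW = ΣΣ(x−x̄ᵢ)² = 638.933
MSB = 2752.284/2 = 1376.1420; MSW = 638.933/20 = 31.9467
F = MSB/MSW = 43.0762
df = (2, 20)

test statistic = 43.076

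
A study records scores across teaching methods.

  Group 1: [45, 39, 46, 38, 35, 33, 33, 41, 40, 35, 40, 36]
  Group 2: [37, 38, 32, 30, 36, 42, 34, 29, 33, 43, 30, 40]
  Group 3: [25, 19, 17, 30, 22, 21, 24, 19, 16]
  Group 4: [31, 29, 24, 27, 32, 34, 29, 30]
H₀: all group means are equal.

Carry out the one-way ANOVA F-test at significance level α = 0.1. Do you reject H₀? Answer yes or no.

reject H₀: yes

Group means [38.42, 35.33, 21.44, 29.50], grand mean 32.049
SSB = Σnᵢ(x̄ᵢ−x̄)² = 1680.097; SSW = ΣΣ(x−x̄ᵢ)² = 671.806
MSB = 1680.097/3 = 560.0323; MSW = 671.806/37 = 18.1569
F = MSB/MSW = 30.8440
df = (3, 37)
p-value (upper-tail) = 0.00000
At α=0.1: p < α → reject H₀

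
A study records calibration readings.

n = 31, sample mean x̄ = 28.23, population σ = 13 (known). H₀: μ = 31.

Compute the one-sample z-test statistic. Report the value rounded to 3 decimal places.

test statistic = -1.186

SE = σ/√n = 13/√31 = 2.3349
z = (x̄−μ₀)/SE = (28.23−31)/2.3349 = -1.1864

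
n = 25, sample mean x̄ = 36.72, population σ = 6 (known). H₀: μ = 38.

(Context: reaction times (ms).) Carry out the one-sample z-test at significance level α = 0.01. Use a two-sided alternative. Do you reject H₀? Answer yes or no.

SE = σ/√n = 6/√25 = 1.2000
z = (x̄−μ₀)/SE = (36.72−38)/1.2000 = -1.0667
p-value (two-sided) = 0.28612
At α=0.01: p ≥ α → fail to reject H₀

reject H₀: no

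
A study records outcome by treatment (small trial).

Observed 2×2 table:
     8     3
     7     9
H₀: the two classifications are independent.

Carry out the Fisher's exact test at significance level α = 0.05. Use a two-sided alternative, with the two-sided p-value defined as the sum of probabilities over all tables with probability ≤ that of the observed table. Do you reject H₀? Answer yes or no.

Margins: r₁=11, r₂=16, c₁=15, c₂=12, n=27
p_obs = C(11,8)·C(16,7)/C(27,15); sum pmf over tables with pmf ≤ p_obs
p-value (two-sided) = 0.23883
At α=0.05: p ≥ α → fail to reject H₀

reject H₀: no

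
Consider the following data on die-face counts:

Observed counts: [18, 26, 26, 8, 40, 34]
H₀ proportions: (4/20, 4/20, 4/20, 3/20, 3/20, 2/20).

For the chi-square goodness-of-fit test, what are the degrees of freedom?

degrees of freedom = 5

df = k − 1 = 6 − 1 = 5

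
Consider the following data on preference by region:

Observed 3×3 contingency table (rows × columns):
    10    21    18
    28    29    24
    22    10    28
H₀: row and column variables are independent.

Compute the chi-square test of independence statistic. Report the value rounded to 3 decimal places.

test statistic = 12.029

Row totals [49, 81, 60], col totals [60, 60, 70], n=190
χ² = (10−15.47)²/15.47 + (21−15.47)²/15.47 + (18−18.05)²/18.05 + (28−25.58)²/25.58 + (29−25.58)²/25.58 + (24−29.84)²/29.84 + (22−18.95)²/18.95 + (10−18.95)²/18.95 + (28−22.11)²/22.11 = 12.0294
df = 4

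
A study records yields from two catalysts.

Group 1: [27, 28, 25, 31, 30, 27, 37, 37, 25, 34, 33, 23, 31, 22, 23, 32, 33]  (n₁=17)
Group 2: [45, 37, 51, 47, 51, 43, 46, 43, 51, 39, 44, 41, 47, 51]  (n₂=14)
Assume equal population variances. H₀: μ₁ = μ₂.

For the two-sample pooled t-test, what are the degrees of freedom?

degrees of freedom = 29

df = n₁ + n₂ − 2 = 17 + 14 − 2 = 29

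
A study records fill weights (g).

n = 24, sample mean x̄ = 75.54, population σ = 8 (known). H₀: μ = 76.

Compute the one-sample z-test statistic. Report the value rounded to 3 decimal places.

test statistic = -0.282

SE = σ/√n = 8/√24 = 1.6330
z = (x̄−μ₀)/SE = (75.54−76)/1.6330 = -0.2817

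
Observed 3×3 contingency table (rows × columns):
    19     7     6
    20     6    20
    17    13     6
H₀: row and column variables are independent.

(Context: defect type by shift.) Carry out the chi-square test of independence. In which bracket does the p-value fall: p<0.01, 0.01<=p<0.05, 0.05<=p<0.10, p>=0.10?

p-value bracket: 0.01<=p<0.05

Row totals [32, 46, 36], col totals [56, 26, 32], n=114
χ² = (19−15.72)²/15.72 + (7−7.30)²/7.30 + (6−8.98)²/8.98 + (20−22.60)²/22.60 + (6−10.49)²/10.49 + (20−12.91)²/12.91 + (17−17.68)²/17.68 + (13−8.21)²/8.21 + (6−10.11)²/10.11 = 12.2868
df = 4
p-value (upper-tail) = 0.01534
→ bracket: 0.01<=p<0.05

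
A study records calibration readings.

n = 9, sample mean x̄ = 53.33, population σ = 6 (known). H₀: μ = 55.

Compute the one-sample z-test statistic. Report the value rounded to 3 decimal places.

test statistic = -0.835

SE = σ/√n = 6/√9 = 2.0000
z = (x̄−μ₀)/SE = (53.33−55)/2.0000 = -0.8350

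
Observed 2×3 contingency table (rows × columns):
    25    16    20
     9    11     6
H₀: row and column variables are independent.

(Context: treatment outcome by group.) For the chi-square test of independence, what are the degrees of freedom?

degrees of freedom = 2

df = (r−1)(c−1) = (2−1)·(3−1) = 2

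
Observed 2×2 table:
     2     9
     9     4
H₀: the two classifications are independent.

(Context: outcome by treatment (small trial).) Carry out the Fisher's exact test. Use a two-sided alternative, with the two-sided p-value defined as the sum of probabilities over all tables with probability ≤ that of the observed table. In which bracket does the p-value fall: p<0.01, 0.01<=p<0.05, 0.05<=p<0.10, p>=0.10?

p-value bracket: 0.01<=p<0.05

Margins: r₁=11, r₂=13, c₁=11, c₂=13, n=24
p_obs = C(11,2)·C(13,9)/C(24,11); sum pmf over tables with pmf ≤ p_obs
p-value (two-sided) = 0.01882
→ bracket: 0.01<=p<0.05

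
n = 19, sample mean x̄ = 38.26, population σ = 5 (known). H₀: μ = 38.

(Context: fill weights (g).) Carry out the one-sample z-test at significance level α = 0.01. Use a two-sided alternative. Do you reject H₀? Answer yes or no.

SE = σ/√n = 5/√19 = 1.1471
z = (x̄−μ₀)/SE = (38.26−38)/1.1471 = 0.2267
p-value (two-sided) = 0.82069
At α=0.01: p ≥ α → fail to reject H₀

reject H₀: no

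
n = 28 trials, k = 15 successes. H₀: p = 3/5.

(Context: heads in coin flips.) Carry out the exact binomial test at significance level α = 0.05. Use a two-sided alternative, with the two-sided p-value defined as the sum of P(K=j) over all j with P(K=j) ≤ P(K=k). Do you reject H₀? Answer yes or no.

reject H₀: no

Exact binomial: n=28, k=15, p₀=3/5=0.6000
P(X=j) = C(n,j)·p₀^j·(1−p₀)^(n−j); p = Σ P(X=j) over j with P(X=j) ≤ P(X=15)
p-value (two-sided) = 0.56380
At α=0.05: p ≥ α → fail to reject H₀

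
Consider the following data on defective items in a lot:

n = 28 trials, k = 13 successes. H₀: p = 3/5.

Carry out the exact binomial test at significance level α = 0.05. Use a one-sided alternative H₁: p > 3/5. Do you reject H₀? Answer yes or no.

reject H₀: no

Exact binomial: n=28, k=13, p₀=3/5=0.6000
P(X≥13) from Σ C(n,i)·p₀^i·(1−p₀)^(n−i)
p-value (one-sided, H₁ greater) = 0.95005
At α=0.05: p ≥ α → fail to reject H₀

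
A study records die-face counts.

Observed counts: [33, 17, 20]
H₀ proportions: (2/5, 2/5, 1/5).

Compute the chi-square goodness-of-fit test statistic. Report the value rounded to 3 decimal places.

test statistic = 7.786

n = 70; E_i = n·p_i = [28.00, 28.00, 14.00]
χ² = (33−28.00)²/28.00 + (17−28.00)²/28.00 + (20−14.00)²/14.00 = 7.7857
df = 2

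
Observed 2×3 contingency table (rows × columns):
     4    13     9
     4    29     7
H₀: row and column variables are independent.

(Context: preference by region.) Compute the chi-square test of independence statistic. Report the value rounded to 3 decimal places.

Row totals [26, 40], col totals [8, 42, 16], n=66
χ² = (4−3.15)²/3.15 + (13−16.55)²/16.55 + (9−6.30)²/6.30 + (4−4.85)²/4.85 + (29−25.45)²/25.45 + (7−9.70)²/9.70 = 3.5346
df = 2

test statistic = 3.535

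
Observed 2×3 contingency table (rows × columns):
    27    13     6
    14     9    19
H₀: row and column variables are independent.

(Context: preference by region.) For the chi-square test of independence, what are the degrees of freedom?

df = (r−1)(c−1) = (2−1)·(3−1) = 2

degrees of freedom = 2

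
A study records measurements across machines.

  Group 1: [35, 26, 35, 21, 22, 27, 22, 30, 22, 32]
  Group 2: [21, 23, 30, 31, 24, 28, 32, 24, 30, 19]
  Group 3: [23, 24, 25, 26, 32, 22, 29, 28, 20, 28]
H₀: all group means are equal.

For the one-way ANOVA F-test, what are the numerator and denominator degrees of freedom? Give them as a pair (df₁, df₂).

degrees of freedom = [2, 27]

k = 3 groups, N = 30 total
df = (k−1, N−k) = (3−1, 30−3) = (2, 27)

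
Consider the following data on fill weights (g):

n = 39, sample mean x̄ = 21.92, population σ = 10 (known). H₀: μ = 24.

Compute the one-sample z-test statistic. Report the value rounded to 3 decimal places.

SE = σ/√n = 10/√39 = 1.6013
z = (x̄−μ₀)/SE = (21.92−24)/1.6013 = -1.2990

test statistic = -1.299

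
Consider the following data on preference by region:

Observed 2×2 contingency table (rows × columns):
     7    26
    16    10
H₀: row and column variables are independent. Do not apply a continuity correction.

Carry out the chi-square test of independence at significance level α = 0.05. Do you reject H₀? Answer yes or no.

Row totals [33, 26], col totals [23, 36], n=59
χ² = (7−12.86)²/12.86 + (26−20.14)²/20.14 + (16−10.14)²/10.14 + (10−15.86)²/15.86 = 9.9423
df = 1
p-value (upper-tail) = 0.00162
At α=0.05: p < α → reject H₀

reject H₀: yes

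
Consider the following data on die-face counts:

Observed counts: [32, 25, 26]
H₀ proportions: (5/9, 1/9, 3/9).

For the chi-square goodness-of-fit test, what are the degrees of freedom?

df = k − 1 = 3 − 1 = 2

degrees of freedom = 2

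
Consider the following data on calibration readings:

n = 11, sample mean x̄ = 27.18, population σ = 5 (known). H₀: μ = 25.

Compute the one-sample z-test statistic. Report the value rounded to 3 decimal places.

SE = σ/√n = 5/√11 = 1.5076
z = (x̄−μ₀)/SE = (27.18−25)/1.5076 = 1.4460

test statistic = 1.446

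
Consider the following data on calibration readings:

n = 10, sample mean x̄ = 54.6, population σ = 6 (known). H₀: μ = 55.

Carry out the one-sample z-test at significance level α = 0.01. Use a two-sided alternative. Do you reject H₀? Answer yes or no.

reject H₀: no

SE = σ/√n = 6/√10 = 1.8974
z = (x̄−μ₀)/SE = (54.6−55)/1.8974 = -0.2108
p-value (two-sided) = 0.83303
At α=0.01: p ≥ α → fail to reject H₀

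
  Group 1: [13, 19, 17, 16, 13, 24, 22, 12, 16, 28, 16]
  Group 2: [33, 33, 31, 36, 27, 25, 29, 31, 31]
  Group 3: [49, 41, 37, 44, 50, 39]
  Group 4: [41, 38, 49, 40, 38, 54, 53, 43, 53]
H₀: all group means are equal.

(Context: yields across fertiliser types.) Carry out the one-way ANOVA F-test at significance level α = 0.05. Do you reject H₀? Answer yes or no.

reject H₀: yes

Group means [17.82, 30.67, 43.33, 45.44], grand mean 32.600
SSB = Σnᵢ(x̄ᵢ−x̄)² = 4613.208; SSW = ΣΣ(x−x̄ᵢ)² = 847.192
MSB = 4613.208/3 = 1537.7360; MSW = 847.192/31 = 27.3288
F = MSB/MSW = 56.2680
df = (3, 31)
p-value (upper-tail) = 0.00000
At α=0.05: p < α → reject H₀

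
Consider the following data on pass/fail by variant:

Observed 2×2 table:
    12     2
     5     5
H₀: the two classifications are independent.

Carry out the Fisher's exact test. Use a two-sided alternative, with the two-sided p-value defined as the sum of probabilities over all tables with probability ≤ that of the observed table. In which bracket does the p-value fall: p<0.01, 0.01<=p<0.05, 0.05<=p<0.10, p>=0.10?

p-value bracket: 0.05<=p<0.10

Margins: r₁=14, r₂=10, c₁=17, c₂=7, n=24
p_obs = C(14,12)·C(10,5)/C(24,17); sum pmf over tables with pmf ≤ p_obs
p-value (two-sided) = 0.08501
→ bracket: 0.05<=p<0.10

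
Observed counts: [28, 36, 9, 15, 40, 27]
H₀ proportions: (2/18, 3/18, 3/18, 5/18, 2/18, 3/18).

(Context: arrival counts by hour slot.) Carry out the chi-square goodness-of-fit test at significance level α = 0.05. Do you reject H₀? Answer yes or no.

reject H₀: yes

n = 155; E_i = n·p_i = [17.22, 25.83, 25.83, 43.06, 17.22, 25.83]
χ² = (28−17.22)²/17.22 + (36−25.83)²/25.83 + (9−25.83)²/25.83 + (15−43.06)²/43.06 + (40−17.22)²/17.22 + (27−25.83)²/25.83 = 70.1742
df = 5
p-value (upper-tail) = 0.00000
At α=0.05: p < α → reject H₀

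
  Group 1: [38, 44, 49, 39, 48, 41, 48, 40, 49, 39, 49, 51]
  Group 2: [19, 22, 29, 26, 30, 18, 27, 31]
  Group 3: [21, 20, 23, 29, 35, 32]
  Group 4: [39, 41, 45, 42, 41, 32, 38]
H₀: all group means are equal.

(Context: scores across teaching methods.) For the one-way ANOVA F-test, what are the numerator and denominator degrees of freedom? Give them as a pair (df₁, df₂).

k = 4 groups, N = 33 total
df = (k−1, N−k) = (4−1, 33−4) = (3, 29)

degrees of freedom = [3, 29]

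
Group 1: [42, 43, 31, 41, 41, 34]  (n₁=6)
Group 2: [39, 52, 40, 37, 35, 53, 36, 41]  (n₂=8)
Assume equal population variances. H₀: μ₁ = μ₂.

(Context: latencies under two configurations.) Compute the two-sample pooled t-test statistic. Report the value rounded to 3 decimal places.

x̄₁=38.667, s₁=4.926, n₁=6
x̄₂=41.625, s₂=7.009, n₂=8
s_p² = [5·4.926² + 7·7.009²]/12 = 38.7674
SE = √(s_p²·(1/6+1/8)) = 3.3626
t = (38.667−41.625)/3.3626 = -0.8798
df = 12

test statistic = -0.880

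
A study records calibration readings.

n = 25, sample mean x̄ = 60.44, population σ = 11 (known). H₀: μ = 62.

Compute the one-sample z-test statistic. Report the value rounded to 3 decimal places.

test statistic = -0.709

SE = σ/√n = 11/√25 = 2.2000
z = (x̄−μ₀)/SE = (60.44−62)/2.2000 = -0.7091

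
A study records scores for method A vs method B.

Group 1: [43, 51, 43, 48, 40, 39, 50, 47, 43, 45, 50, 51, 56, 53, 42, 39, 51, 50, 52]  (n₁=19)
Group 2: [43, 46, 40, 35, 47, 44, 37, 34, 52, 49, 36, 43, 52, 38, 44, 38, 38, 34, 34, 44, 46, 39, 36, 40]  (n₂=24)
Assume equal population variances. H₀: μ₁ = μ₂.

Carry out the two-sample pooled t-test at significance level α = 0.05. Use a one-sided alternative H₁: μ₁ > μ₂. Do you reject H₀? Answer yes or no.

reject H₀: yes

x̄₁=47.000, s₁=5.121, n₁=19
x̄₂=41.208, s₂=5.548, n₂=24
s_p² = [18·5.121² + 23·5.548²]/41 = 28.7795
SE = √(s_p²·(1/19+1/24)) = 1.6474
t = (47.000−41.208)/1.6474 = 3.5157
df = 41
p-value (one-sided, H₁ greater) = 0.00054
At α=0.05: p < α → reject H₀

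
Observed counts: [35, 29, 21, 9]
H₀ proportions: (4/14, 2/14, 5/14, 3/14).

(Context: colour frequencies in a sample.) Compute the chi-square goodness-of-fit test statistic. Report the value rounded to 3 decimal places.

test statistic = 31.397

n = 94; E_i = n·p_i = [26.86, 13.43, 33.57, 20.14]
χ² = (35−26.86)²/26.86 + (29−13.43)²/13.43 + (21−33.57)²/33.57 + (9−20.14)²/20.14 = 31.3968
df = 3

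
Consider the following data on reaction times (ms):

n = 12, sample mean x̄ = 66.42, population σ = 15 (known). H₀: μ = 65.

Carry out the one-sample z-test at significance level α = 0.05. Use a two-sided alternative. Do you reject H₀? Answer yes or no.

reject H₀: no

SE = σ/√n = 15/√12 = 4.3301
z = (x̄−μ₀)/SE = (66.42−65)/4.3301 = 0.3279
p-value (two-sided) = 0.74296
At α=0.05: p ≥ α → fail to reject H₀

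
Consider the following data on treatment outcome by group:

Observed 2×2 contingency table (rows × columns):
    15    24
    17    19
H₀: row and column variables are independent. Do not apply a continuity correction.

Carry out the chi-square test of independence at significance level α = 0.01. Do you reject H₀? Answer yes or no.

reject H₀: no

Row totals [39, 36], col totals [32, 43], n=75
χ² = (15−16.64)²/16.64 + (24−22.36)²/22.36 + (17−15.36)²/15.36 + (19−20.64)²/20.64 = 0.5873
df = 1
p-value (upper-tail) = 0.44345
At α=0.01: p ≥ α → fail to reject H₀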